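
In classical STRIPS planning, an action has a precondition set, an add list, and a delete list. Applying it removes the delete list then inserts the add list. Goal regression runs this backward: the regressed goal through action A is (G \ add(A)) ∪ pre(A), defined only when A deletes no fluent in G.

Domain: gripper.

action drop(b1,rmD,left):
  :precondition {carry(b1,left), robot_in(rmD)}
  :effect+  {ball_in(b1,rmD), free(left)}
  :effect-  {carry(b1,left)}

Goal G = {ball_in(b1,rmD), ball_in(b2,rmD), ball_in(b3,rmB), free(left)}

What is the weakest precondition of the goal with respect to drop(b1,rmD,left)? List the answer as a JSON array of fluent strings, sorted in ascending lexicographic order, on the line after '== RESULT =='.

Compute (G \ add) ∪ pre:
  G ∩ del = {}  (empty — regression defined)
  G \ add = {ball_in(b1,rmD), ball_in(b2,rmD), ball_in(b3,rmB), free(left)} \ {ball_in(b1,rmD), free(left)} = {ball_in(b2,rmD), ball_in(b3,rmB)}
  ∪ pre   = {ball_in(b2,rmD), ball_in(b3,rmB)} ∪ {carry(b1,left), robot_in(rmD)}
          = {ball_in(b2,rmD), ball_in(b3,rmB), carry(b1,left), robot_in(rmD)}

== RESULT ==
["ball_in(b2,rmD)", "ball_in(b3,rmB)", "carry(b1,left)", "robot_in(rmD)"]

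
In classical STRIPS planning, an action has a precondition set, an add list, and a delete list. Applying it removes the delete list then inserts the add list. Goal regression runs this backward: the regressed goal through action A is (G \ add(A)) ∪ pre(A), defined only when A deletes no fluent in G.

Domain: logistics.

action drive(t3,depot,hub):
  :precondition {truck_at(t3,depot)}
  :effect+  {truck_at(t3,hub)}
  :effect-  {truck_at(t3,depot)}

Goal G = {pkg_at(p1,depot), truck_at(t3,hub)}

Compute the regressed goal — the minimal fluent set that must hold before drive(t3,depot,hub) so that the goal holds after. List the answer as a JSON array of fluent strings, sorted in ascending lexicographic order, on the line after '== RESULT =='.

Regress:
  G ∩ del = {}  (empty — regression defined)
  G \ add = {pkg_at(p1,depot), truck_at(t3,hub)} \ {truck_at(t3,hub)} = {pkg_at(p1,depot)}
  ∪ pre   = {pkg_at(p1,depot)} ∪ {truck_at(t3,depot)}
          = {pkg_at(p1,depot), truck_at(t3,depot)}

== RESULT ==
["pkg_at(p1,depot)", "truck_at(t3,depot)"]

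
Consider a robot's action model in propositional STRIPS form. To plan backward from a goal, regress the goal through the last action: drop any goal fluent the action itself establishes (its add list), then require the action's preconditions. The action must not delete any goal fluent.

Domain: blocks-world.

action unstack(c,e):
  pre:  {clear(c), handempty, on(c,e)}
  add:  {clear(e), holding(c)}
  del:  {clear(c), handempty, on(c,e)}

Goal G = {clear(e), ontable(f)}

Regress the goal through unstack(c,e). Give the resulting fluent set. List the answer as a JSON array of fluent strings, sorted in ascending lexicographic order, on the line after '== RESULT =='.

Regress:
  G ∩ del = {}  (empty — regression defined)
  G \ add = {clear(e), ontable(f)} \ {clear(e), holding(c)} = {ontable(f)}
  ∪ pre   = {ontable(f)} ∪ {clear(c), handempty, on(c,e)}
          = {clear(c), handempty, on(c,e), ontable(f)}

== RESULT ==
["clear(c)", "handempty", "on(c,e)", "ontable(f)"]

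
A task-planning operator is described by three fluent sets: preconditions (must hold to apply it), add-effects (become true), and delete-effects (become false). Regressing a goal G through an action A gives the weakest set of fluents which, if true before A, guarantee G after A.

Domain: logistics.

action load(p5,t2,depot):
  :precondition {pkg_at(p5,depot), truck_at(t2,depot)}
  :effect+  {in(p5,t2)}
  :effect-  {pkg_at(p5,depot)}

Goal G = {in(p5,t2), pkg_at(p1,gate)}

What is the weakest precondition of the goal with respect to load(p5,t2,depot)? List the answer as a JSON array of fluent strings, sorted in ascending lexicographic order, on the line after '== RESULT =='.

Compute (G \ add) ∪ pre:
  G ∩ del = {}  (empty — regression defined)
  G \ add = {in(p5,t2), pkg_at(p1,gate)} \ {in(p5,t2)} = {pkg_at(p1,gate)}
  ∪ pre   = {pkg_at(p1,gate)} ∪ {pkg_at(p5,depot), truck_at(t2,depot)}
          = {pkg_at(p1,gate), pkg_at(p5,depot), truck_at(t2,depot)}

== RESULT ==
["pkg_at(p1,gate)", "pkg_at(p5,depot)", "truck_at(t2,depot)"]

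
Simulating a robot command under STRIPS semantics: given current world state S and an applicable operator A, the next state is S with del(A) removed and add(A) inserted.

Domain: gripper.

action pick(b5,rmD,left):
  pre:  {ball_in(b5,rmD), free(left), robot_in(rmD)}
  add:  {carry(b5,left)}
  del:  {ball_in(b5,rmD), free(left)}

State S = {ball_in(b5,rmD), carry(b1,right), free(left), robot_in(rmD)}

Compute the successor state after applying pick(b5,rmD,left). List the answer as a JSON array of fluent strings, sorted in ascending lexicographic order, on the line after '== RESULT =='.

Compute (S \ del) ∪ add:
  pre ⊆ S: {ball_in(b5,rmD), free(left), robot_in(rmD)} ⊆ S  — applicable
  S \ del = {carry(b1,right), robot_in(rmD)}
  ∪ add   = {carry(b1,right), carry(b5,left), robot_in(rmD)}

== RESULT ==
["carry(b1,right)", "carry(b5,left)", "robot_in(rmD)"]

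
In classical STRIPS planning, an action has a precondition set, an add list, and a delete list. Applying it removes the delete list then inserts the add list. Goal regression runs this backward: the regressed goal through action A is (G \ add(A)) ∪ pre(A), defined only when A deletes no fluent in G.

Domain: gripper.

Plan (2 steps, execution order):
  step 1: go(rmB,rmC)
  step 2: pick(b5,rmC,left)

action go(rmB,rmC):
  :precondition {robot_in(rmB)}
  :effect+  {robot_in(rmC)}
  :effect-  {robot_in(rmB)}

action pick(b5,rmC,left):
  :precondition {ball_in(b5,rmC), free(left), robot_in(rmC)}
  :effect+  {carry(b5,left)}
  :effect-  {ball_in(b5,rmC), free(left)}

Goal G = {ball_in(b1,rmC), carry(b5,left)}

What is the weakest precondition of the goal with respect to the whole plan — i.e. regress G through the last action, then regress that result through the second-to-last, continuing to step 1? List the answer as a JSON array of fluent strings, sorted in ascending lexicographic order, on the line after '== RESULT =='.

Regress step by step:
  through step 2 (pick(b5,rmC,left)): drop {carry(b5,left)}, keep {ball_in(b1,rmC)}, require {ball_in(b5,rmC), free(left), robot_in(rmC)}
    → {ball_in(b1,rmC), ball_in(b5,rmC), free(left), robot_in(rmC)}
  through step 1 (go(rmB,rmC)): drop {robot_in(rmC)}, keep {ball_in(b1,rmC), ball_in(b5,rmC), free(left)}, require {robot_in(rmB)}
    → {ball_in(b1,rmC), ball_in(b5,rmC), free(left), robot_in(rmB)}

== RESULT ==
["ball_in(b1,rmC)", "ball_in(b5,rmC)", "free(left)", "robot_in(rmB)"]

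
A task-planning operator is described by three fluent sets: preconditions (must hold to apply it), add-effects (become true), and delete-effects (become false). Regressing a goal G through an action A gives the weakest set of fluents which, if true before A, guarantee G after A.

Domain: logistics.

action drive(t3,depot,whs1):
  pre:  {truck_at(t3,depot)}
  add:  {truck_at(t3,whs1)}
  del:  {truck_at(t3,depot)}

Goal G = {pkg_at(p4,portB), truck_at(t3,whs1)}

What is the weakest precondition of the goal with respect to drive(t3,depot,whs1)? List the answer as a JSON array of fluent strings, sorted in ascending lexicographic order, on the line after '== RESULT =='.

Regress:
  G ∩ del = {}  (empty — regression defined)
  G \ add = {pkg_at(p4,portB), truck_at(t3,whs1)} \ {truck_at(t3,whs1)} = {pkg_at(p4,portB)}
  ∪ pre   = {pkg_at(p4,portB)} ∪ {truck_at(t3,depot)}
          = {pkg_at(p4,portB), truck_at(t3,depot)}

== RESULT ==
["pkg_at(p4,portB)", "truck_at(t3,depot)"]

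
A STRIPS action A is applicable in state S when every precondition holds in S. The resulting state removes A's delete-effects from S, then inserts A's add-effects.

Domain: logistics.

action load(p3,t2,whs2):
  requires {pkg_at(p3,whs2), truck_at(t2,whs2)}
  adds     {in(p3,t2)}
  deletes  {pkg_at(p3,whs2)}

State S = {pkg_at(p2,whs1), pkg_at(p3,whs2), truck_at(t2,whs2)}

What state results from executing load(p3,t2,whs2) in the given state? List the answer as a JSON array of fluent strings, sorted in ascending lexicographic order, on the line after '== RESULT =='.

Progress:
  pre ⊆ S: {pkg_at(p3,whs2), truck_at(t2,whs2)} ⊆ S  — applicable
  S \ del = {pkg_at(p2,whs1), truck_at(t2,whs2)}
  ∪ add   = {in(p3,t2), pkg_at(p2,whs1), truck_at(t2,whs2)}

== RESULT ==
["in(p3,t2)", "pkg_at(p2,whs1)", "truck_at(t2,whs2)"]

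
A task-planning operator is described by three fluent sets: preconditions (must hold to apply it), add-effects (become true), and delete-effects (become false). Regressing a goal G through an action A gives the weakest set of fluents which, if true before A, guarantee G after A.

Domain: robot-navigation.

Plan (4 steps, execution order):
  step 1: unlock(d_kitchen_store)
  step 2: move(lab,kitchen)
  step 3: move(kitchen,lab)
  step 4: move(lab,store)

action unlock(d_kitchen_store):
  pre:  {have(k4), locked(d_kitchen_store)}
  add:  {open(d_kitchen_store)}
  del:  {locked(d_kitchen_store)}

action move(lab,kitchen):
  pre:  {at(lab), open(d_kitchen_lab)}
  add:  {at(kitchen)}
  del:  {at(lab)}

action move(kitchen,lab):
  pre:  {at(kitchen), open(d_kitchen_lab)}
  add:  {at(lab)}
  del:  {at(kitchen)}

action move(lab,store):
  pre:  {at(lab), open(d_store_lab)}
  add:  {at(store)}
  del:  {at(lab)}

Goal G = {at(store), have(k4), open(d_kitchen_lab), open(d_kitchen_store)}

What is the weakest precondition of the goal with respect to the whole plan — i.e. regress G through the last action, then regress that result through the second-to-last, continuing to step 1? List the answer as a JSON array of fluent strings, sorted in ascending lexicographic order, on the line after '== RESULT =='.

Regress step by step:
  through step 4 (move(lab,store)): drop {at(store)}, keep {have(k4), open(d_kitchen_lab), open(d_kitchen_store)}, require {at(lab), open(d_store_lab)}
    → {at(lab), have(k4), open(d_kitchen_lab), open(d_kitchen_store), open(d_store_lab)}
  through step 3 (move(kitchen,lab)): drop {at(lab)}, keep {have(k4), open(d_kitchen_lab), open(d_kitchen_store), open(d_store_lab)}, require {at(kitchen), open(d_kitchen_lab)}
    → {at(kitchen), have(k4), open(d_kitchen_lab), open(d_kitchen_store), open(d_store_lab)}
  through step 2 (move(lab,kitchen)): drop {at(kitchen)}, keep {have(k4), open(d_kitchen_lab), open(d_kitchen_store), open(d_store_lab)}, require {at(lab), open(d_kitchen_lab)}
    → {at(lab), have(k4), open(d_kitchen_lab), open(d_kitchen_store), open(d_store_lab)}
  through step 1 (unlock(d_kitchen_store)): drop {open(d_kitchen_store)}, keep {at(lab), have(k4), open(d_kitchen_lab), open(d_store_lab)}, require {have(k4), locked(d_kitchen_store)}
    → {at(lab), have(k4), locked(d_kitchen_store), open(d_kitchen_lab), open(d_store_lab)}

== RESULT ==
["at(lab)", "have(k4)", "locked(d_kitchen_store)", "open(d_kitchen_lab)", "open(d_store_lab)"]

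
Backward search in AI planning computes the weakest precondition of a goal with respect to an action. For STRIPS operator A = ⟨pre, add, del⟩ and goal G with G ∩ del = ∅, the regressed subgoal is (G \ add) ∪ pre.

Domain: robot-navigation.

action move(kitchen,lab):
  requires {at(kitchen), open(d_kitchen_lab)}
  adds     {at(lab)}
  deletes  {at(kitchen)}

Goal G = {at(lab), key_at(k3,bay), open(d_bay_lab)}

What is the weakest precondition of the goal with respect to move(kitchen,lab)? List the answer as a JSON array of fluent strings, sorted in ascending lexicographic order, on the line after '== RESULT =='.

Compute (G \ add) ∪ pre:
  G ∩ del = {}  (empty — regression defined)
  G \ add = {at(lab), key_at(k3,bay), open(d_bay_lab)} \ {at(lab)} = {key_at(k3,bay), open(d_bay_lab)}
  ∪ pre   = {key_at(k3,bay), open(d_bay_lab)} ∪ {at(kitchen), open(d_kitchen_lab)}
          = {at(kitchen), key_at(k3,bay), open(d_bay_lab), open(d_kitchen_lab)}

== RESULT ==
["at(kitchen)", "key_at(k3,bay)", "open(d_bay_lab)", "open(d_kitchen_lab)"]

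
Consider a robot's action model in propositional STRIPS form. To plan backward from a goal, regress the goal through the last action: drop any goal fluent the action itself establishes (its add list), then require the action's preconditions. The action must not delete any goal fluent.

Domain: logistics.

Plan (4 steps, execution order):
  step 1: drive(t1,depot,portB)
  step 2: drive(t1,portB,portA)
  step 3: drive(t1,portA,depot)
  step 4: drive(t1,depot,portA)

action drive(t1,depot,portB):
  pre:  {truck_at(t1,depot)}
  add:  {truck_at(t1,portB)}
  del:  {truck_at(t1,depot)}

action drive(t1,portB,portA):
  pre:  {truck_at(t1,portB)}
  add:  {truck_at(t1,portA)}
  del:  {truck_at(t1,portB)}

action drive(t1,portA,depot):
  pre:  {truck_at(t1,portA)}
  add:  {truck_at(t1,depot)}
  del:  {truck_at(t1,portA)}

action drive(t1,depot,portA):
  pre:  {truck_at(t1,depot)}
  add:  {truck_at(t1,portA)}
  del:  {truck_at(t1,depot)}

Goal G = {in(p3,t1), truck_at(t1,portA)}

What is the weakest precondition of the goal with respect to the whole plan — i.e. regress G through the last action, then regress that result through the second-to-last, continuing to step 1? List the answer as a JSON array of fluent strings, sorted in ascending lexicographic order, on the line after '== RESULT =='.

Work backward from the goal:
  through step 4 (drive(t1,depot,portA)): drop {truck_at(t1,portA)}, keep {in(p3,t1)}, require {truck_at(t1,depot)}
    → {in(p3,t1), truck_at(t1,depot)}
  through step 3 (drive(t1,portA,depot)): drop {truck_at(t1,depot)}, keep {in(p3,t1)}, require {truck_at(t1,portA)}
    → {in(p3,t1), truck_at(t1,portA)}
  through step 2 (drive(t1,portB,portA)): drop {truck_at(t1,portA)}, keep {in(p3,t1)}, require {truck_at(t1,portB)}
    → {in(p3,t1), truck_at(t1,portB)}
  through step 1 (drive(t1,depot,portB)): drop {truck_at(t1,portB)}, keep {in(p3,t1)}, require {truck_at(t1,depot)}
    → {in(p3,t1), truck_at(t1,depot)}

== RESULT ==
["in(p3,t1)", "truck_at(t1,depot)"]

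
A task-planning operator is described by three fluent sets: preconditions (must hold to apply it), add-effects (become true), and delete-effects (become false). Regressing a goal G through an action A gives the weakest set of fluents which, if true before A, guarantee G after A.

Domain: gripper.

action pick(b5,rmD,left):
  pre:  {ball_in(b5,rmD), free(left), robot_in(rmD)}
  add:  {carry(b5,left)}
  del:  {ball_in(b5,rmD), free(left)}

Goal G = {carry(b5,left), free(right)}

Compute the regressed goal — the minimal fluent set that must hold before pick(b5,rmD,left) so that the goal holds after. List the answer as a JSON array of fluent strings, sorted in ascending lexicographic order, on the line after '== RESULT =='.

Regress:
  G ∩ del = {}  (empty — regression defined)
  G \ add = {carry(b5,left), free(right)} \ {carry(b5,left)} = {free(right)}
  ∪ pre   = {free(right)} ∪ {ball_in(b5,rmD), free(left), robot_in(rmD)}
          = {ball_in(b5,rmD), free(left), free(right), robot_in(rmD)}

== RESULT ==
["ball_in(b5,rmD)", "free(left)", "free(right)", "robot_in(rmD)"]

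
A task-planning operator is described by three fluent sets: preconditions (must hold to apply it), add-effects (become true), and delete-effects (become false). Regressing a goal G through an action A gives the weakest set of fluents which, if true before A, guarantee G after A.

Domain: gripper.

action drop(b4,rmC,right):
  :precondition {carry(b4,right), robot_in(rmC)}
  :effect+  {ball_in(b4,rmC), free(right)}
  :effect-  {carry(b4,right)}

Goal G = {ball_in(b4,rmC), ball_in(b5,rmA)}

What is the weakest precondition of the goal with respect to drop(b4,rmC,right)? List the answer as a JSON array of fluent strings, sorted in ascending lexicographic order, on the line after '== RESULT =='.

Compute (G \ add) ∪ pre:
  G ∩ del = {}  (empty — regression defined)
  G \ add = {ball_in(b4,rmC), ball_in(b5,rmA)} \ {ball_in(b4,rmC), free(right)} = {ball_in(b5,rmA)}
  ∪ pre   = {ball_in(b5,rmA)} ∪ {carry(b4,right), robot_in(rmC)}
          = {ball_in(b5,rmA), carry(b4,right), robot_in(rmC)}

== RESULT ==
["ball_in(b5,rmA)", "carry(b4,right)", "robot_in(rmC)"]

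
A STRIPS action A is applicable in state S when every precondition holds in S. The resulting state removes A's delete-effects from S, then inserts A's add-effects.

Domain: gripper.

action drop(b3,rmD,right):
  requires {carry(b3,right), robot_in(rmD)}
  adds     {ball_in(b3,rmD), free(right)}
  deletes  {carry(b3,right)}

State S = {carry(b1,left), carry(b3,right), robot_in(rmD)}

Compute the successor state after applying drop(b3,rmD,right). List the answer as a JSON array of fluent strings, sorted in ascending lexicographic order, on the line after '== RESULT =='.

Compute (S \ del) ∪ add:
  pre ⊆ S: {carry(b3,right), robot_in(rmD)} ⊆ S  — applicable
  S \ del = {carry(b1,left), robot_in(rmD)}
  ∪ add   = {ball_in(b3,rmD), carry(b1,left), free(right), robot_in(rmD)}

== RESULT ==
["ball_in(b3,rmD)", "carry(b1,left)", "free(right)", "robot_in(rmD)"]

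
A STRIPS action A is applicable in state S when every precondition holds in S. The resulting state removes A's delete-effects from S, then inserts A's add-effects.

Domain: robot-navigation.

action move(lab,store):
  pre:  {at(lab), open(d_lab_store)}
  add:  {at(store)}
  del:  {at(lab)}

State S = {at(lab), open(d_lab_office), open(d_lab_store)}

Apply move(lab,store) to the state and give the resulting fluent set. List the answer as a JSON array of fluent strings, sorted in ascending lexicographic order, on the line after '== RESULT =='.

Compute (S \ del) ∪ add:
  pre ⊆ S: {at(lab), open(d_lab_store)} ⊆ S  — applicable
  S \ del = {open(d_lab_office), open(d_lab_store)}
  ∪ add   = {at(store), open(d_lab_office), open(d_lab_store)}

== RESULT ==
["at(store)", "open(d_lab_office)", "open(d_lab_store)"]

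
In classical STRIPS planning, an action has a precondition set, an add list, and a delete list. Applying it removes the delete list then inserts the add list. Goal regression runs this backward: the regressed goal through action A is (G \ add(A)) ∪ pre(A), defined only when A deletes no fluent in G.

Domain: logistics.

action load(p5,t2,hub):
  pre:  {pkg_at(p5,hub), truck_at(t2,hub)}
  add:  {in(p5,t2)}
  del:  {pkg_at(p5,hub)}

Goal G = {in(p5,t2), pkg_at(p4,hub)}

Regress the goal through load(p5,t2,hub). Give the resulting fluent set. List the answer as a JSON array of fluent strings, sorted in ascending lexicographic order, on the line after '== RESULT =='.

Compute (G \ add) ∪ pre:
  G ∩ del = {}  (empty — regression defined)
  G \ add = {in(p5,t2), pkg_at(p4,hub)} \ {in(p5,t2)} = {pkg_at(p4,hub)}
  ∪ pre   = {pkg_at(p4,hub)} ∪ {pkg_at(p5,hub), truck_at(t2,hub)}
          = {pkg_at(p4,hub), pkg_at(p5,hub), truck_at(t2,hub)}

== RESULT ==
["pkg_at(p4,hub)", "pkg_at(p5,hub)", "truck_at(t2,hub)"]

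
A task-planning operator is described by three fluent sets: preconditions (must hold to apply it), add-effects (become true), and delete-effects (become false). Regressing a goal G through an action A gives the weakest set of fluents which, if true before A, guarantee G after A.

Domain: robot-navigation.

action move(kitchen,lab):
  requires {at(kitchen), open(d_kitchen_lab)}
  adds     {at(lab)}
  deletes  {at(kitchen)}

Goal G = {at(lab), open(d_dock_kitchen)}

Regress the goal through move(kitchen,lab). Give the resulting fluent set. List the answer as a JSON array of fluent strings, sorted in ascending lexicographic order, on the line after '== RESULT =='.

Compute (G \ add) ∪ pre:
  G ∩ del = {}  (empty — regression defined)
  G \ add = {at(lab), open(d_dock_kitchen)} \ {at(lab)} = {open(d_dock_kitchen)}
  ∪ pre   = {open(d_dock_kitchen)} ∪ {at(kitchen), open(d_kitchen_lab)}
          = {at(kitchen), open(d_dock_kitchen), open(d_kitchen_lab)}

== RESULT ==
["at(kitchen)", "open(d_dock_kitchen)", "open(d_kitchen_lab)"]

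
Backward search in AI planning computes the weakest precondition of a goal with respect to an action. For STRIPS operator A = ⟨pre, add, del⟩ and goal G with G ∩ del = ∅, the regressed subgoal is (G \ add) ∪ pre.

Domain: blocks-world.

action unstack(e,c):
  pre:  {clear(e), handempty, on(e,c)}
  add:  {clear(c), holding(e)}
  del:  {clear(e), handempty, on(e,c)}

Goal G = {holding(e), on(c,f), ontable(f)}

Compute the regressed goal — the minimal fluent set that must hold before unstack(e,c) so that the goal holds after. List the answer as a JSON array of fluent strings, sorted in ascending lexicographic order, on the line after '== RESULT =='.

Regress:
  G ∩ del = {}  (empty — regression defined)
  G \ add = {holding(e), on(c,f), ontable(f)} \ {clear(c), holding(e)} = {on(c,f), ontable(f)}
  ∪ pre   = {on(c,f), ontable(f)} ∪ {clear(e), handempty, on(e,c)}
          = {clear(e), handempty, on(c,f), on(e,c), ontable(f)}

== RESULT ==
["clear(e)", "handempty", "on(c,f)", "on(e,c)", "ontable(f)"]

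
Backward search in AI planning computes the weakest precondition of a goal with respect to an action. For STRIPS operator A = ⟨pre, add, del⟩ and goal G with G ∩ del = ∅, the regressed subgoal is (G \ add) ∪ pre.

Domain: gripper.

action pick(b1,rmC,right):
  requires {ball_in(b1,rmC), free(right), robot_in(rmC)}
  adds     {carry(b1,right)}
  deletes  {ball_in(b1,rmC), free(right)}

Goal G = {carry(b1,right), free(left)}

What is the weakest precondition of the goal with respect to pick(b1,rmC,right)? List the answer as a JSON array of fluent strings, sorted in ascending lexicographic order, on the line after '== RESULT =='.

Compute (G \ add) ∪ pre:
  G ∩ del = {}  (empty — regression defined)
  G \ add = {carry(b1,right), free(left)} \ {carry(b1,right)} = {free(left)}
  ∪ pre   = {free(left)} ∪ {ball_in(b1,rmC), free(right), robot_in(rmC)}
          = {ball_in(b1,rmC), free(left), free(right), robot_in(rmC)}

== RESULT ==
["ball_in(b1,rmC)", "free(left)", "free(right)", "robot_in(rmC)"]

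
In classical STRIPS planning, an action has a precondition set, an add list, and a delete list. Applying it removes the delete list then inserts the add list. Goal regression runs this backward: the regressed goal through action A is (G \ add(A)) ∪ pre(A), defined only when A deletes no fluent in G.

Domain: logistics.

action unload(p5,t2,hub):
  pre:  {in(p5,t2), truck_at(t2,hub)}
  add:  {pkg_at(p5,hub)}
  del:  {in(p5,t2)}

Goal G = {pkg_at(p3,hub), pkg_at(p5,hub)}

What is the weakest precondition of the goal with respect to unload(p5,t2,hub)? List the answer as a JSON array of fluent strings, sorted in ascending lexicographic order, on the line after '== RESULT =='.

Compute (G \ add) ∪ pre:
  G ∩ del = {}  (empty — regression defined)
  G \ add = {pkg_at(p3,hub), pkg_at(p5,hub)} \ {pkg_at(p5,hub)} = {pkg_at(p3,hub)}
  ∪ pre   = {pkg_at(p3,hub)} ∪ {in(p5,t2), truck_at(t2,hub)}
          = {in(p5,t2), pkg_at(p3,hub), truck_at(t2,hub)}

== RESULT ==
["in(p5,t2)", "pkg_at(p3,hub)", "truck_at(t2,hub)"]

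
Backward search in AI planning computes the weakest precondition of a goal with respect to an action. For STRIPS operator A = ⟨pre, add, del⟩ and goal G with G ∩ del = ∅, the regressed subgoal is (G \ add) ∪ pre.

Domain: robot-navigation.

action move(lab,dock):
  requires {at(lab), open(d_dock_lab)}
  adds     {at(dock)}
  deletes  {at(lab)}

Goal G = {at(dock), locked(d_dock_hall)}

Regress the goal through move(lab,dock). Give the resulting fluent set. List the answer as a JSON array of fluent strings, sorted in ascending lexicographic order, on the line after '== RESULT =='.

Regress:
  G ∩ del = {}  (empty — regression defined)
  G \ add = {at(dock), locked(d_dock_hall)} \ {at(dock)} = {locked(d_dock_hall)}
  ∪ pre   = {locked(d_dock_hall)} ∪ {at(lab), open(d_dock_lab)}
          = {at(lab), locked(d_dock_hall), open(d_dock_lab)}

== RESULT ==
["at(lab)", "locked(d_dock_hall)", "open(d_dock_lab)"]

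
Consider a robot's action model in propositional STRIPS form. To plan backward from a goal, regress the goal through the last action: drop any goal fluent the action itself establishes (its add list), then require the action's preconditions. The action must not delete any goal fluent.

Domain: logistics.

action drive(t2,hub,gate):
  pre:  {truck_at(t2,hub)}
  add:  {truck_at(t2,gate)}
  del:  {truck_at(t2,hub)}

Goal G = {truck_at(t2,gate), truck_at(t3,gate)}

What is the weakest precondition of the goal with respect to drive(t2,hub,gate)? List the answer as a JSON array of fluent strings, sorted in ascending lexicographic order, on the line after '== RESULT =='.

Regress:
  G ∩ del = {}  (empty — regression defined)
  G \ add = {truck_at(t2,gate), truck_at(t3,gate)} \ {truck_at(t2,gate)} = {truck_at(t3,gate)}
  ∪ pre   = {truck_at(t3,gate)} ∪ {truck_at(t2,hub)}
          = {truck_at(t2,hub), truck_at(t3,gate)}

== RESULT ==
["truck_at(t2,hub)", "truck_at(t3,gate)"]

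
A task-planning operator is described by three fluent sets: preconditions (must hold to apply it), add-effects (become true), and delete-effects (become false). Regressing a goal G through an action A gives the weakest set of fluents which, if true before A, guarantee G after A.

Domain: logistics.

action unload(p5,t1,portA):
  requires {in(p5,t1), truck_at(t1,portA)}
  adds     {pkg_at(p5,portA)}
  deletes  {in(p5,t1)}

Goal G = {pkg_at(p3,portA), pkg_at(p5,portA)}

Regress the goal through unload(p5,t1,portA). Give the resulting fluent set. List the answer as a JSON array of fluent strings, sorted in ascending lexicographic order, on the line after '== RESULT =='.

Regress:
  G ∩ del = {}  (empty — regression defined)
  G \ add = {pkg_at(p3,portA), pkg_at(p5,portA)} \ {pkg_at(p5,portA)} = {pkg_at(p3,portA)}
  ∪ pre   = {pkg_at(p3,portA)} ∪ {in(p5,t1), truck_at(t1,portA)}
          = {in(p5,t1), pkg_at(p3,portA), truck_at(t1,portA)}

== RESULT ==
["in(p5,t1)", "pkg_at(p3,portA)", "truck_at(t1,portA)"]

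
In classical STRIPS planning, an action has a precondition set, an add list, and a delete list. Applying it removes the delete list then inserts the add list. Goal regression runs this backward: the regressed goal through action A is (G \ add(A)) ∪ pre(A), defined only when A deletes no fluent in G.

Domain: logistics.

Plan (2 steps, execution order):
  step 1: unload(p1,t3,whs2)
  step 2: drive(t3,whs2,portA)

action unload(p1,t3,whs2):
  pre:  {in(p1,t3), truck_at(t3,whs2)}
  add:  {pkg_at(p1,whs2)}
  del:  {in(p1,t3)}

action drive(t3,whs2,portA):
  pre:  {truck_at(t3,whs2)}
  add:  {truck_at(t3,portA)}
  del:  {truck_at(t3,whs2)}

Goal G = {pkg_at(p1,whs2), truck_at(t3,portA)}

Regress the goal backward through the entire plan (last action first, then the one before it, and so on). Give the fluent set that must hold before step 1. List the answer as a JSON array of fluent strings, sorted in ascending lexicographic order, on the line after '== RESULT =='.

Regress step by step:
  through step 2 (drive(t3,whs2,portA)): drop {truck_at(t3,portA)}, keep {pkg_at(p1,whs2)}, require {truck_at(t3,whs2)}
    → {pkg_at(p1,whs2), truck_at(t3,whs2)}
  through step 1 (unload(p1,t3,whs2)): drop {pkg_at(p1,whs2)}, keep {truck_at(t3,whs2)}, require {in(p1,t3), truck_at(t3,whs2)}
    → {in(p1,t3), truck_at(t3,whs2)}

== RESULT ==
["in(p1,t3)", "truck_at(t3,whs2)"]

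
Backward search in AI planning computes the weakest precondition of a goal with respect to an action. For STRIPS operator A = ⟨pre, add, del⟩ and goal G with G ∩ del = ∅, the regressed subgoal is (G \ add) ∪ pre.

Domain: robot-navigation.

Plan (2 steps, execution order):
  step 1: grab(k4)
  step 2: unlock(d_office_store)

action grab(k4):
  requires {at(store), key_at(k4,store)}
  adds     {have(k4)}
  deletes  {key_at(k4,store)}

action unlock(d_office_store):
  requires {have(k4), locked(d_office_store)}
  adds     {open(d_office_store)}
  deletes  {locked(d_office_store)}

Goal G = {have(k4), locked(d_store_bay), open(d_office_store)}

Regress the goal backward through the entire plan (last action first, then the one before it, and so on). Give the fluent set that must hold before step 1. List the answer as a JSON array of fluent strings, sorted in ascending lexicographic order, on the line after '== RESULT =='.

Work backward from the goal:
  through step 2 (unlock(d_office_store)): drop {open(d_office_store)}, keep {have(k4), locked(d_store_bay)}, require {have(k4), locked(d_office_store)}
    → {have(k4), locked(d_office_store), locked(d_store_bay)}
  through step 1 (grab(k4)): drop {have(k4)}, keep {locked(d_office_store), locked(d_store_bay)}, require {at(store), key_at(k4,store)}
    → {at(store), key_at(k4,store), locked(d_office_store), locked(d_store_bay)}

== RESULT ==
["at(store)", "key_at(k4,store)", "locked(d_office_store)", "locked(d_store_bay)"]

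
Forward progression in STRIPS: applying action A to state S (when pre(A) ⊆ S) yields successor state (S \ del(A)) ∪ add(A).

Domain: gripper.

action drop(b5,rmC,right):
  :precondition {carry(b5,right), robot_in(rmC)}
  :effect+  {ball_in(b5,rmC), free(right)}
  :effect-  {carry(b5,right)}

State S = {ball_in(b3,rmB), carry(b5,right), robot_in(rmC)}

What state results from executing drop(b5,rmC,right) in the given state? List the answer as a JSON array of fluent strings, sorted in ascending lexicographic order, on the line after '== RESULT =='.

Compute (S \ del) ∪ add:
  pre ⊆ S: {carry(b5,right), robot_in(rmC)} ⊆ S  — applicable
  S \ del = {ball_in(b3,rmB), robot_in(rmC)}
  ∪ add   = {ball_in(b3,rmB), ball_in(b5,rmC), free(right), robot_in(rmC)}

== RESULT ==
["ball_in(b3,rmB)", "ball_in(b5,rmC)", "free(right)", "robot_in(rmC)"]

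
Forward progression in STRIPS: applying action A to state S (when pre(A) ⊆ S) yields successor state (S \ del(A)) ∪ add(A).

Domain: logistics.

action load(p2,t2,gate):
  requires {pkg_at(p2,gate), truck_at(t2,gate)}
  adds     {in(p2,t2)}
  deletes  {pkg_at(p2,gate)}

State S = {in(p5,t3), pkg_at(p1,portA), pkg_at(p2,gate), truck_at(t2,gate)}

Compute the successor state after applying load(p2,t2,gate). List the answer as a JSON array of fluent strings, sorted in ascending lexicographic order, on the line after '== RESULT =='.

Compute (S \ del) ∪ add:
  pre ⊆ S: {pkg_at(p2,gate), truck_at(t2,gate)} ⊆ S  — applicable
  S \ del = {in(p5,t3), pkg_at(p1,portA), truck_at(t2,gate)}
  ∪ add   = {in(p2,t2), in(p5,t3), pkg_at(p1,portA), truck_at(t2,gate)}

== RESULT ==
["in(p2,t2)", "in(p5,t3)", "pkg_at(p1,portA)", "truck_at(t2,gate)"]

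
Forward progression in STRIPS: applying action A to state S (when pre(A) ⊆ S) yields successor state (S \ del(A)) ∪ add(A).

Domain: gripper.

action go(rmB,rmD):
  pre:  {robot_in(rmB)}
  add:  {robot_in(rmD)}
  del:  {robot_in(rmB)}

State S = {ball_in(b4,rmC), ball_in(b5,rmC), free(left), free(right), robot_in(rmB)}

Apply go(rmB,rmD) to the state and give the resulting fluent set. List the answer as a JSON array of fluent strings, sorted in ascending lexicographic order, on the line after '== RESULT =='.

Compute (S \ del) ∪ add:
  pre ⊆ S: {robot_in(rmB)} ⊆ S  — applicable
  S \ del = {ball_in(b4,rmC), ball_in(b5,rmC), free(left), free(right)}
  ∪ add   = {ball_in(b4,rmC), ball_in(b5,rmC), free(left), free(right), robot_in(rmD)}

== RESULT ==
["ball_in(b4,rmC)", "ball_in(b5,rmC)", "free(left)", "free(right)", "robot_in(rmD)"]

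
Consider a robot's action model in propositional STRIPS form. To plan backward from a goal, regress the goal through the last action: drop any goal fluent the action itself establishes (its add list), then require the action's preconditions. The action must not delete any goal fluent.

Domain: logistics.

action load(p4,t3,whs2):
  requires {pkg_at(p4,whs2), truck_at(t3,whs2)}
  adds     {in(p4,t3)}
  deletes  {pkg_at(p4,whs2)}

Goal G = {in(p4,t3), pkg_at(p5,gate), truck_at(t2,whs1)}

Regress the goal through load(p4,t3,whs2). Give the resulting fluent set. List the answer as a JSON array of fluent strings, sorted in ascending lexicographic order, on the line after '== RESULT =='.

Regress:
  G ∩ del = {}  (empty — regression defined)
  G \ add = {in(p4,t3), pkg_at(p5,gate), truck_at(t2,whs1)} \ {in(p4,t3)} = {pkg_at(p5,gate), truck_at(t2,whs1)}
  ∪ pre   = {pkg_at(p5,gate), truck_at(t2,whs1)} ∪ {pkg_at(p4,whs2), truck_at(t3,whs2)}
          = {pkg_at(p4,whs2), pkg_at(p5,gate), truck_at(t2,whs1), truck_at(t3,whs2)}

== RESULT ==
["pkg_at(p4,whs2)", "pkg_at(p5,gate)", "truck_at(t2,whs1)", "truck_at(t3,whs2)"]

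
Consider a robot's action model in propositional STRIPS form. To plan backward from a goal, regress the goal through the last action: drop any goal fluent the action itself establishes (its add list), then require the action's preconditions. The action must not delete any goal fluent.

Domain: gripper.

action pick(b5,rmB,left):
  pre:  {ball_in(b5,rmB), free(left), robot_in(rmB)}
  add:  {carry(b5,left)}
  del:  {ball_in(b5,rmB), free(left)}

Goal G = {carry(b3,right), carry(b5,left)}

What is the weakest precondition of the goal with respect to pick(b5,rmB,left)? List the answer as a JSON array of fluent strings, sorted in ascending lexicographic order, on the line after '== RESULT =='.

Regress:
  G ∩ del = {}  (empty — regression defined)
  G \ add = {carry(b3,right), carry(b5,left)} \ {carry(b5,left)} = {carry(b3,right)}
  ∪ pre   = {carry(b3,right)} ∪ {ball_in(b5,rmB), free(left), robot_in(rmB)}
          = {ball_in(b5,rmB), carry(b3,right), free(left), robot_in(rmB)}

== RESULT ==
["ball_in(b5,rmB)", "carry(b3,right)", "free(left)", "robot_in(rmB)"]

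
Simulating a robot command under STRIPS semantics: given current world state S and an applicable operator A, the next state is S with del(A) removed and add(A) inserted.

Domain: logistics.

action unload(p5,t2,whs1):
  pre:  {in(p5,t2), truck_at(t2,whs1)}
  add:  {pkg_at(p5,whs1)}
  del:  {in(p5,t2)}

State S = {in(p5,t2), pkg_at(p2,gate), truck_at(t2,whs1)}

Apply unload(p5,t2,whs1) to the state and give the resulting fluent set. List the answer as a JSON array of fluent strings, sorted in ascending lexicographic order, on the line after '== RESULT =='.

Compute (S \ del) ∪ add:
  pre ⊆ S: {in(p5,t2), truck_at(t2,whs1)} ⊆ S  — applicable
  S \ del = {pkg_at(p2,gate), truck_at(t2,whs1)}
  ∪ add   = {pkg_at(p2,gate), pkg_at(p5,whs1), truck_at(t2,whs1)}

== RESULT ==
["pkg_at(p2,gate)", "pkg_at(p5,whs1)", "truck_at(t2,whs1)"]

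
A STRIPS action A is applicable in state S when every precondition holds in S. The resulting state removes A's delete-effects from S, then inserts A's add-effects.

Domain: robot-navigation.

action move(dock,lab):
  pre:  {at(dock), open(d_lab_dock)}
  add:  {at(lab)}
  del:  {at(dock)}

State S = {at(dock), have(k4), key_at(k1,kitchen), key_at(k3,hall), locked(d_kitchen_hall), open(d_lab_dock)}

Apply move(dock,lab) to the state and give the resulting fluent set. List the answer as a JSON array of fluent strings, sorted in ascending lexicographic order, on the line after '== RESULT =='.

Progress:
  pre ⊆ S: {at(dock), open(d_lab_dock)} ⊆ S  — applicable
  S \ del = {have(k4), key_at(k1,kitchen), key_at(k3,hall), locked(d_kitchen_hall), open(d_lab_dock)}
  ∪ add   = {at(lab), have(k4), key_at(k1,kitchen), key_at(k3,hall), locked(d_kitchen_hall), open(d_lab_dock)}

== RESULT ==
["at(lab)", "have(k4)", "key_at(k1,kitchen)", "key_at(k3,hall)", "locked(d_kitchen_hall)", "open(d_lab_dock)"]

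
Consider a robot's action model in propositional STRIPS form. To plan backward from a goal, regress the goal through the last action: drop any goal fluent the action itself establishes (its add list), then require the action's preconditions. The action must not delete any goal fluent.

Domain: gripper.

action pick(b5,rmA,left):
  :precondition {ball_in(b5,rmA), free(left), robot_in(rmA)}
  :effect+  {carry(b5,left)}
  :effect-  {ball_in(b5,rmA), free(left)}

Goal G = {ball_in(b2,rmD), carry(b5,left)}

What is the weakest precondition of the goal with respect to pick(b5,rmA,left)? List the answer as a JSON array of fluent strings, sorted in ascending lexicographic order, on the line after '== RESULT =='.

Compute (G \ add) ∪ pre:
  G ∩ del = {}  (empty — regression defined)
  G \ add = {ball_in(b2,rmD), carry(b5,left)} \ {carry(b5,left)} = {ball_in(b2,rmD)}
  ∪ pre   = {ball_in(b2,rmD)} ∪ {ball_in(b5,rmA), free(left), robot_in(rmA)}
          = {ball_in(b2,rmD), ball_in(b5,rmA), free(left), robot_in(rmA)}

== RESULT ==
["ball_in(b2,rmD)", "ball_in(b5,rmA)", "free(left)", "robot_in(rmA)"]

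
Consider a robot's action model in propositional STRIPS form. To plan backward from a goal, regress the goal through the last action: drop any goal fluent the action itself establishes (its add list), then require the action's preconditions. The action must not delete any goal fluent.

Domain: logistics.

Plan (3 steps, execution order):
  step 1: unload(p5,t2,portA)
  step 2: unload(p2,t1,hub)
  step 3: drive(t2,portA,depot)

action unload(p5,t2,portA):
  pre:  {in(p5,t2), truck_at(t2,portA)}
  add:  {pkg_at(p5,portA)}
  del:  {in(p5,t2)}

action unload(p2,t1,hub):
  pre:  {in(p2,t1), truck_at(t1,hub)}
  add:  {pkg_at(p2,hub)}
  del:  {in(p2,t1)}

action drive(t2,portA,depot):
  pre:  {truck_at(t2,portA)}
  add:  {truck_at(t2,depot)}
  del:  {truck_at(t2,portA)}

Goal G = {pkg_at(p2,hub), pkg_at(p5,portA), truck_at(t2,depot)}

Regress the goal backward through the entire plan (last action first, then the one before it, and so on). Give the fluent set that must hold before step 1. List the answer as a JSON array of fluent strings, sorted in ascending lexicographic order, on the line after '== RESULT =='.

Work backward from the goal:
  through step 3 (drive(t2,portA,depot)): drop {truck_at(t2,depot)}, keep {pkg_at(p2,hub), pkg_at(p5,portA)}, require {truck_at(t2,portA)}
    → {pkg_at(p2,hub), pkg_at(p5,portA), truck_at(t2,portA)}
  through step 2 (unload(p2,t1,hub)): drop {pkg_at(p2,hub)}, keep {pkg_at(p5,portA), truck_at(t2,portA)}, require {in(p2,t1), truck_at(t1,hub)}
    → {in(p2,t1), pkg_at(p5,portA), truck_at(t1,hub), truck_at(t2,portA)}
  through step 1 (unload(p5,t2,portA)): drop {pkg_at(p5,portA)}, keep {in(p2,t1), truck_at(t1,hub), truck_at(t2,portA)}, require {in(p5,t2), truck_at(t2,portA)}
    → {in(p2,t1), in(p5,t2), truck_at(t1,hub), truck_at(t2,portA)}

== RESULT ==
["in(p2,t1)", "in(p5,t2)", "truck_at(t1,hub)", "truck_at(t2,portA)"]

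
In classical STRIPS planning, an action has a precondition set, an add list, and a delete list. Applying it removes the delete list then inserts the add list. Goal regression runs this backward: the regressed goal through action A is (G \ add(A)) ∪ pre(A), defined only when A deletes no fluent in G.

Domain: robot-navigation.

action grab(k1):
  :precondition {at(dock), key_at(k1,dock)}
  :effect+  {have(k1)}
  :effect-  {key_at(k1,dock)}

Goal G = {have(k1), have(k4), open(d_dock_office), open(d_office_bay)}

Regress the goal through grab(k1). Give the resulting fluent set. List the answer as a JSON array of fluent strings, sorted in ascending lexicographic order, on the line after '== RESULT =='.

Regress:
  G ∩ del = {}  (empty — regression defined)
  G \ add = {have(k1), have(k4), open(d_dock_office), open(d_office_bay)} \ {have(k1)} = {have(k4), open(d_dock_office), open(d_office_bay)}
  ∪ pre   = {have(k4), open(d_dock_office), open(d_office_bay)} ∪ {at(dock), key_at(k1,dock)}
          = {at(dock), have(k4), key_at(k1,dock), open(d_dock_office), open(d_office_bay)}

== RESULT ==
["at(dock)", "have(k4)", "key_at(k1,dock)", "open(d_dock_office)", "open(d_office_bay)"]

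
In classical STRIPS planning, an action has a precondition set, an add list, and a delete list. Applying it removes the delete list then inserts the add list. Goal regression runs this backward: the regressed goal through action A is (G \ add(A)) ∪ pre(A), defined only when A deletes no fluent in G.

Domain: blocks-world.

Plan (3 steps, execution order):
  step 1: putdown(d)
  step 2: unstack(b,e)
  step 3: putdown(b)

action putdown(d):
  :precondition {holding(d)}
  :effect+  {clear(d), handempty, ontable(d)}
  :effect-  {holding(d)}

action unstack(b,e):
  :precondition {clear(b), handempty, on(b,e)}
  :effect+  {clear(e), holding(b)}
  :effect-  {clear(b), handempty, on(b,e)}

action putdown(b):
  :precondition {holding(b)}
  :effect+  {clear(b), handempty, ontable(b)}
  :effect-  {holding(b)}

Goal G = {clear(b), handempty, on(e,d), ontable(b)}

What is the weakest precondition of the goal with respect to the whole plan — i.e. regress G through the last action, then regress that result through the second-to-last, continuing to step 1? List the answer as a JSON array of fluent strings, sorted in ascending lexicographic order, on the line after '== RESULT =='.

Regress step by step:
  through step 3 (putdown(b)): drop {clear(b), handempty, ontable(b)}, keep {on(e,d)}, require {holding(b)}
    → {holding(b), on(e,d)}
  through step 2 (unstack(b,e)): drop {holding(b)}, keep {on(e,d)}, require {clear(b), handempty, on(b,e)}
    → {clear(b), handempty, on(b,e), on(e,d)}
  through step 1 (putdown(d)): drop {handempty}, keep {clear(b), on(b,e), on(e,d)}, require {holding(d)}
    → {clear(b), holding(d), on(b,e), on(e,d)}

== RESULT ==
["clear(b)", "holding(d)", "on(b,e)", "on(e,d)"]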